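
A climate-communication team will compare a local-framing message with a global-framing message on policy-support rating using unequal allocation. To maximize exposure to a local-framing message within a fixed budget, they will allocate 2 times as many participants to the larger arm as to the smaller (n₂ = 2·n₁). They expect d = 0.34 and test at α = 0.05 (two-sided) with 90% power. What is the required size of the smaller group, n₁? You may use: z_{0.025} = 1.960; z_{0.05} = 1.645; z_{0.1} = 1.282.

n₁ = 137

With allocation ratio k = n₂/n₁ = 2, Var(x̄₁−x̄₂) = σ²(1/n₁ + 1/(k·n₁)) = σ²·(k+1)/(k·n₁).
So n₁ = (1 + 1/k)·((z_{α/2} + z_β)/d)² = 1.500 × (3.242/0.34)².
n₁ = 1.500 × 90.92 = 136.4.
Round up: n₁ = 137, giving n₂ = 2 × 137 = 274.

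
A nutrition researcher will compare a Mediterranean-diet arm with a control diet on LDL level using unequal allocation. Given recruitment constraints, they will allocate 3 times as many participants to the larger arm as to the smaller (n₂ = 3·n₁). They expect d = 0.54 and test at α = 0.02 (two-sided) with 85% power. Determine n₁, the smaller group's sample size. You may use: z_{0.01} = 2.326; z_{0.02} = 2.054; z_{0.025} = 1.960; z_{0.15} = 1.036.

With allocation ratio k = n₂/n₁ = 3, Var(x̄₁−x̄₂) = σ²(1/n₁ + 1/(k·n₁)) = σ²·(k+1)/(k·n₁).
So n₁ = (1 + 1/k)·((z_{α/2} + z_β)/d)² = 1.333 × (3.362/0.54)².
n₁ = 1.333 × 38.76 = 51.7.
Round up: n₁ = 52, giving n₂ = 3 × 52 = 156.

n₁ = 52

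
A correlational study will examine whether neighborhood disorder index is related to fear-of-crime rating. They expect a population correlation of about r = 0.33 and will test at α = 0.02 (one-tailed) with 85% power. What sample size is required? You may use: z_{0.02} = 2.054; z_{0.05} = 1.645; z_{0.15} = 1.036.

n = 85

Fisher's z: C = ½·ln((1+r)/(1−r)) = ½·ln(1.9851) = 0.3428.
n = ((z_{α} + z_β)/C)² + 3.
(2.054 + 1.036) / 0.3428 = 3.090 / 0.3428 = 9.014.
n = 9.014² + 3 = 81.25 + 3 = 84.3.
Round up.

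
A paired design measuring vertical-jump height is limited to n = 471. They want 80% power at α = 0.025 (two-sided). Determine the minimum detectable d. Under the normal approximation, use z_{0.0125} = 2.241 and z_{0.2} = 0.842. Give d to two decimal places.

For a single sample (or paired design) of n = 471: d_min = (z_{α/2} + z_β)/√n.
z-sum = 2.241 + 0.842 = 3.083.
d_min = 3.083 / √471 = 3.083 / 21.703 = 0.142.

d_min ≈ 0.14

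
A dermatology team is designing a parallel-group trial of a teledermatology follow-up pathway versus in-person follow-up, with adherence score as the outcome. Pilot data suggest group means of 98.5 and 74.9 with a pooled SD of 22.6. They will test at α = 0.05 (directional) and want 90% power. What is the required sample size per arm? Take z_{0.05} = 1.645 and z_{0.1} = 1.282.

Cohen's d = |M₁ − M₂| / SD_pooled = |98.5 − 74.9| / 22.6 = 23.6 / 22.6 = 1.044.
For two independent groups with equal n: n = 2·((z_{α} + z_β) / d)².
z_{α} + z_β = 1.645 + 1.282 = 2.927.
n = 2 × (2.927 / 1.044)² = 2 × 2.804² = 2 × 7.86 = 15.7.
Round up to the next whole participant.

n = 16 per group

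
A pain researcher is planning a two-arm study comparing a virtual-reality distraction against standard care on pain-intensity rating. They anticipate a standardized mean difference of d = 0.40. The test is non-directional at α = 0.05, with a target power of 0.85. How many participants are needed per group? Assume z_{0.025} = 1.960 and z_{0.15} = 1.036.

n = 113 per group

For two independent groups with equal n: n = 2·((z_{α/2} + z_β) / d)².
z_{α/2} + z_β = 1.960 + 1.036 = 2.996.
n = 2 × (2.996 / 0.40)² = 2 × 7.490² = 2 × 56.10 = 112.2.
Round up to the next whole participant.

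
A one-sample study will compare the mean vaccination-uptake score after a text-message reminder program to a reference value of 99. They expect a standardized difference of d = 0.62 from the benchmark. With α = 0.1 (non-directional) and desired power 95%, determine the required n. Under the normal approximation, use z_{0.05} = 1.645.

For a one-sample test: n = ((z_{α/2} + z_β) / d)².
z_{α/2} + z_β = 1.645 + 1.645 = 3.290.
n = (3.290 / 0.62)² = 5.306² = 28.16.
Round up.

n = 29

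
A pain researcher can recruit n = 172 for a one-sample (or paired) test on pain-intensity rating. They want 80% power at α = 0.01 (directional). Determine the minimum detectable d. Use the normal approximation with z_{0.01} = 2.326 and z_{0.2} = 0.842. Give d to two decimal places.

d_min ≈ 0.24

For a single sample (or paired design) of n = 172: d_min = (z_{α} + z_β)/√n.
z-sum = 2.326 + 0.842 = 3.168.
d_min = 3.168 / √172 = 3.168 / 13.115 = 0.242.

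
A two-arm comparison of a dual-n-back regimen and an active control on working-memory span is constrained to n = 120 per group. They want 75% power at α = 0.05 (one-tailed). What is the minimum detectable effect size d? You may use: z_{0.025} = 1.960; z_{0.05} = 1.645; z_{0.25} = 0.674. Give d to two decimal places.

For two independent groups of n = 120 each: d_min = (z_{α} + z_β)·√(2/n).
z-sum = 1.645 + 0.674 = 2.319.
d_min = 2.319 × √(2/120) = 2.319 × 0.1291 = 0.299.

d_min ≈ 0.30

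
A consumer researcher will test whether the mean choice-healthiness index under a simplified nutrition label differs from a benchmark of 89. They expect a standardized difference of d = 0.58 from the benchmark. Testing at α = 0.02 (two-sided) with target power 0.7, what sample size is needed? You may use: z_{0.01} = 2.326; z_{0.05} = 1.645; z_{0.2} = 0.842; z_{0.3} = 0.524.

For a one-sample test: n = ((z_{α/2} + z_β) / d)².
z_{α/2} + z_β = 2.326 + 0.524 = 2.850.
n = (2.850 / 0.58)² = 4.914² = 24.15.
Round up.

n = 25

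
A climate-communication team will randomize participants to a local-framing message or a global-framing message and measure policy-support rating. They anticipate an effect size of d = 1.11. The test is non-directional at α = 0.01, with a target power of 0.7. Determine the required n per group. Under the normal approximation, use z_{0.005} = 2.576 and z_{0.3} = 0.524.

n = 16 per group

For two independent groups with equal n: n = 2·((z_{α/2} + z_β) / d)².
z_{α/2} + z_β = 2.576 + 0.524 = 3.100.
n = 2 × (3.100 / 1.11)² = 2 × 2.793² = 2 × 7.80 = 15.6.
Round up to the next whole participant.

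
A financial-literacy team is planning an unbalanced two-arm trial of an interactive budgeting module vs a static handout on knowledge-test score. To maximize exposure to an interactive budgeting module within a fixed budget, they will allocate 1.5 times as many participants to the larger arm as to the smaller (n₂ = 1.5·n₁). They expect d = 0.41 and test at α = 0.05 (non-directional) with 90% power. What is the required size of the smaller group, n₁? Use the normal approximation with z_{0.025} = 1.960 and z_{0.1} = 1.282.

n₁ = 105

With allocation ratio k = n₂/n₁ = 1.5, Var(x̄₁−x̄₂) = σ²(1/n₁ + 1/(k·n₁)) = σ²·(k+1)/(k·n₁).
So n₁ = (1 + 1/k)·((z_{α/2} + z_β)/d)² = 1.667 × (3.242/0.41)².
n₁ = 1.667 × 62.53 = 104.2.
Round up: n₁ = 105, giving n₂ = ⌈1.5 × 105⌉ = ⌈157.5⌉ = 158.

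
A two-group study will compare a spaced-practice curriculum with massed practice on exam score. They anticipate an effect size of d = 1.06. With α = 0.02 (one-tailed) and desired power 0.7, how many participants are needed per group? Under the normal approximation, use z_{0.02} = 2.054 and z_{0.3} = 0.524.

For two independent groups with equal n: n = 2·((z_{α} + z_β) / d)².
z_{α} + z_β = 2.054 + 0.524 = 2.578.
n = 2 × (2.578 / 1.06)² = 2 × 2.432² = 2 × 5.91 = 11.8.
Round up to the next whole participant.

n = 12 per group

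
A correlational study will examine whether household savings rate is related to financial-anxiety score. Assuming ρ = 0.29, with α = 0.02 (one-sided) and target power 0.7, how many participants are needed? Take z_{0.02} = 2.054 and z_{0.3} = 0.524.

n = 78

Fisher's z: C = ½·ln((1+r)/(1−r)) = ½·ln(1.8169) = 0.2986.
n = ((z_{α} + z_β)/C)² + 3.
(2.054 + 0.524) / 0.2986 = 2.578 / 0.2986 = 8.634.
n = 8.634² + 3 = 74.54 + 3 = 77.5.
Round up.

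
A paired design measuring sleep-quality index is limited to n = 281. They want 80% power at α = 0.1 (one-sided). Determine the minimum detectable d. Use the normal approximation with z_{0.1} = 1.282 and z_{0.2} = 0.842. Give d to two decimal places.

d_min ≈ 0.13

For a single sample (or paired design) of n = 281: d_min = (z_{α} + z_β)/√n.
z-sum = 1.282 + 0.842 = 2.124.
d_min = 2.124 / √281 = 2.124 / 16.763 = 0.127.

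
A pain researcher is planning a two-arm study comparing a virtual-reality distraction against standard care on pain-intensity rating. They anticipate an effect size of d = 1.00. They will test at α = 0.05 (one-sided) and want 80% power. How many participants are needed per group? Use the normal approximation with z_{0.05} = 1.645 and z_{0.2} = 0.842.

For two independent groups with equal n: n = 2·((z_{α} + z_β) / d)².
z_{α} + z_β = 1.645 + 0.842 = 2.487.
n = 2 × (2.487 / 1.00)² = 2 × 2.487² = 2 × 6.19 = 12.4.
Round up to the next whole participant.

n = 13 per group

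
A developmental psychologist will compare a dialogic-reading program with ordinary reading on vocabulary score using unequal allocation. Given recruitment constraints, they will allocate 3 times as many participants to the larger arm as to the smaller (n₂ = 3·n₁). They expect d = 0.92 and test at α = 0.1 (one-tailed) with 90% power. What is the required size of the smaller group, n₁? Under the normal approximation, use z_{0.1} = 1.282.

n₁ = 11

With allocation ratio k = n₂/n₁ = 3, Var(x̄₁−x̄₂) = σ²(1/n₁ + 1/(k·n₁)) = σ²·(k+1)/(k·n₁).
So n₁ = (1 + 1/k)·((z_{α} + z_β)/d)² = 1.333 × (2.564/0.92)².
n₁ = 1.333 × 7.77 = 10.4.
Round up: n₁ = 11, giving n₂ = 3 × 11 = 33.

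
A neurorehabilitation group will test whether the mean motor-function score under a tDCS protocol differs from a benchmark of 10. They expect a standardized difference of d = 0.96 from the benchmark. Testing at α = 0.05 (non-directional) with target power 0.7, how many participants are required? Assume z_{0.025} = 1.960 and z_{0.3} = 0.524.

n = 7

For a one-sample test: n = ((z_{α/2} + z_β) / d)².
z_{α/2} + z_β = 1.960 + 0.524 = 2.484.
n = (2.484 / 0.96)² = 2.587² = 6.70.
Round up.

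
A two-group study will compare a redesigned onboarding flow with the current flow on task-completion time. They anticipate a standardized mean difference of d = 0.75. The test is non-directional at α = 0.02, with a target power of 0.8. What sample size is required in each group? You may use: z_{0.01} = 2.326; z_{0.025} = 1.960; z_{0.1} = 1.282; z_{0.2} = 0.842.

For two independent groups with equal n: n = 2·((z_{α/2} + z_β) / d)².
z_{α/2} + z_β = 2.326 + 0.842 = 3.168.
n = 2 × (3.168 / 0.75)² = 2 × 4.224² = 2 × 17.84 = 35.7.
Round up to the next whole participant.

n = 36 per group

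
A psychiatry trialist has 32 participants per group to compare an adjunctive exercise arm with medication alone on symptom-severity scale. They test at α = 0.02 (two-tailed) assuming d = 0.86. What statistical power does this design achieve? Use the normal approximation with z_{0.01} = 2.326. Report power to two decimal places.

For two equal groups, power = Φ(d·√(n/2) − z_{α/2}).
d·√(n/2) = 0.86 × √(32/2) = 0.86 × 4.000 = 3.440.
z_β = 3.440 − 2.326 = 1.114.
Power = Φ(1.114) = 0.867.

power ≈ 0.87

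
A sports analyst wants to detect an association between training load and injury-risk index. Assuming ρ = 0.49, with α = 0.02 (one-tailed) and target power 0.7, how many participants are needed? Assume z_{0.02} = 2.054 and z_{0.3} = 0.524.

n = 27

Fisher's z: C = ½·ln((1+r)/(1−r)) = ½·ln(2.9216) = 0.5361.
n = ((z_{α} + z_β)/C)² + 3.
(2.054 + 0.524) / 0.5361 = 2.578 / 0.5361 = 4.809.
n = 4.809² + 3 = 23.12 + 3 = 26.1.
Round up.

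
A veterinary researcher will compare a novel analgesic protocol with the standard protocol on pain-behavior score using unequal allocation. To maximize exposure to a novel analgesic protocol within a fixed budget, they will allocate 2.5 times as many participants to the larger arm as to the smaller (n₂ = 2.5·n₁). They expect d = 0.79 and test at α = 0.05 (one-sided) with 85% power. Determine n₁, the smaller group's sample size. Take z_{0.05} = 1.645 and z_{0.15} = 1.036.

With allocation ratio k = n₂/n₁ = 2.5, Var(x̄₁−x̄₂) = σ²(1/n₁ + 1/(k·n₁)) = σ²·(k+1)/(k·n₁).
So n₁ = (1 + 1/k)·((z_{α} + z_β)/d)² = 1.400 × (2.681/0.79)².
n₁ = 1.400 × 11.52 = 16.1.
Round up: n₁ = 17, giving n₂ = ⌈2.5 × 17⌉ = ⌈42.5⌉ = 43.

n₁ = 17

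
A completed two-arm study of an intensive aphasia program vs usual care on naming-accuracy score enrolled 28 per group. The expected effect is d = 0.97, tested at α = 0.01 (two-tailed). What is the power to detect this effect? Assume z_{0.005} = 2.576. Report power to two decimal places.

For two equal groups, power = Φ(d·√(n/2) − z_{α/2}).
d·√(n/2) = 0.97 × √(28/2) = 0.97 × 3.742 = 3.629.
z_β = 3.629 − 2.576 = 1.053.
Power = Φ(1.053) = 0.854.

power ≈ 0.85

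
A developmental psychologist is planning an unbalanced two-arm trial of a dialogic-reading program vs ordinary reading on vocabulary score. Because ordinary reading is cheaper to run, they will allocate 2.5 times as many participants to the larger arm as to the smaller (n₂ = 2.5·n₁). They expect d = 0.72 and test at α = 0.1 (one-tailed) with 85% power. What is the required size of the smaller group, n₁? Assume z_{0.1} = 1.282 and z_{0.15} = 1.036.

n₁ = 15

With allocation ratio k = n₂/n₁ = 2.5, Var(x̄₁−x̄₂) = σ²(1/n₁ + 1/(k·n₁)) = σ²·(k+1)/(k·n₁).
So n₁ = (1 + 1/k)·((z_{α} + z_β)/d)² = 1.400 × (2.318/0.72)².
n₁ = 1.400 × 10.36 = 14.5.
Round up: n₁ = 15, giving n₂ = ⌈2.5 × 15⌉ = ⌈37.5⌉ = 38.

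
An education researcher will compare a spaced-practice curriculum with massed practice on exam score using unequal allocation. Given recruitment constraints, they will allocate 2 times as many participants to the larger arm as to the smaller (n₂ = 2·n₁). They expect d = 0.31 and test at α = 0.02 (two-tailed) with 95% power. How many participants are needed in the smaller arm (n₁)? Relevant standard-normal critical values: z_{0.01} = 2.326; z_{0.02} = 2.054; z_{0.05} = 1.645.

n₁ = 247

With allocation ratio k = n₂/n₁ = 2, Var(x̄₁−x̄₂) = σ²(1/n₁ + 1/(k·n₁)) = σ²·(k+1)/(k·n₁).
So n₁ = (1 + 1/k)·((z_{α/2} + z_β)/d)² = 1.500 × (3.971/0.31)².
n₁ = 1.500 × 164.09 = 246.1.
Round up: n₁ = 247, giving n₂ = 2 × 247 = 494.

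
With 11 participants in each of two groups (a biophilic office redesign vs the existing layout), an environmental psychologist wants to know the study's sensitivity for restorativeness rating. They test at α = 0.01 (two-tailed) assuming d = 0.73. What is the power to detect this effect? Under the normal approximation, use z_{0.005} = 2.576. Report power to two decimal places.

For two equal groups, power = Φ(d·√(n/2) − z_{α/2}).
d·√(n/2) = 0.73 × √(11/2) = 0.73 × 2.345 = 1.712.
z_β = 1.712 − 2.576 = -0.864.
Power = Φ(-0.864) = 0.194.

power ≈ 0.19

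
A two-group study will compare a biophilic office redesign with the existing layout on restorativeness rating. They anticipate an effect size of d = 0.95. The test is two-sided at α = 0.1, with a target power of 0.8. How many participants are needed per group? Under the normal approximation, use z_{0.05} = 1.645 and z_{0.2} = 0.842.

n = 14 per group

For two independent groups with equal n: n = 2·((z_{α/2} + z_β) / d)².
z_{α/2} + z_β = 1.645 + 0.842 = 2.487.
n = 2 × (2.487 / 0.95)² = 2 × 2.618² = 2 × 6.85 = 13.7.
Round up to the next whole participant.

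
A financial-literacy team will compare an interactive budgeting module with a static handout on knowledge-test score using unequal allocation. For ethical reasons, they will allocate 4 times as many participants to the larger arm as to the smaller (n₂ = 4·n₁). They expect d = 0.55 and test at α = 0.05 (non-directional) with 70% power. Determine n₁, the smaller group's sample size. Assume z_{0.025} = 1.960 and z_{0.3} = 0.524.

n₁ = 26

With allocation ratio k = n₂/n₁ = 4, Var(x̄₁−x̄₂) = σ²(1/n₁ + 1/(k·n₁)) = σ²·(k+1)/(k·n₁).
So n₁ = (1 + 1/k)·((z_{α/2} + z_β)/d)² = 1.250 × (2.484/0.55)².
n₁ = 1.250 × 20.40 = 25.5.
Round up: n₁ = 26, giving n₂ = 4 × 26 = 104.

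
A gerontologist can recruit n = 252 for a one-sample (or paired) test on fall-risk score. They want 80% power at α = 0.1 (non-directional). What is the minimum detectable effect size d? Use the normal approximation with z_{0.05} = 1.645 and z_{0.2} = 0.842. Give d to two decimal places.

d_min ≈ 0.16

For a single sample (or paired design) of n = 252: d_min = (z_{α/2} + z_β)/√n.
z-sum = 1.645 + 0.842 = 2.487.
d_min = 2.487 / √252 = 2.487 / 15.875 = 0.157.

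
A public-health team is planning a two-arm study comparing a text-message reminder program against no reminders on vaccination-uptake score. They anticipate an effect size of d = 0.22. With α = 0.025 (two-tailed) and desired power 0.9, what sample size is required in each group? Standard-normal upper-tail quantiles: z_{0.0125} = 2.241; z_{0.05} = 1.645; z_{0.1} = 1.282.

For two independent groups with equal n: n = 2·((z_{α/2} + z_β) / d)².
z_{α/2} + z_β = 2.241 + 1.282 = 3.523.
n = 2 × (3.523 / 0.22)² = 2 × 16.014² = 2 × 256.44 = 512.9.
Round up to the next whole participant.

n = 513 per group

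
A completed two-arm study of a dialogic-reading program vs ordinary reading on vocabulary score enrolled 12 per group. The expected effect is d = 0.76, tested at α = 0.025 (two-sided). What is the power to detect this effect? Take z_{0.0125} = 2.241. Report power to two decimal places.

For two equal groups, power = Φ(d·√(n/2) − z_{α/2}).
d·√(n/2) = 0.76 × √(12/2) = 0.76 × 2.449 = 1.862.
z_β = 1.862 − 2.241 = -0.379.
Power = Φ(-0.379) = 0.352.

power ≈ 0.35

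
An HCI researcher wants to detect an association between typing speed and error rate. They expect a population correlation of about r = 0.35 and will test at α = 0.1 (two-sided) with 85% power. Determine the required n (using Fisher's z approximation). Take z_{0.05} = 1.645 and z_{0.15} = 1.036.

Fisher's z: C = ½·ln((1+r)/(1−r)) = ½·ln(2.0769) = 0.3654.
n = ((z_{α/2} + z_β)/C)² + 3.
(1.645 + 1.036) / 0.3654 = 2.681 / 0.3654 = 7.337.
n = 7.337² + 3 = 53.83 + 3 = 56.8.
Round up.

n = 57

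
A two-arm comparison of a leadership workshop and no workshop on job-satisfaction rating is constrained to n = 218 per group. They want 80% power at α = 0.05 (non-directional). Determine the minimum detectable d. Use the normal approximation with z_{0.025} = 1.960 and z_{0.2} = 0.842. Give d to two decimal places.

d_min ≈ 0.27

For two independent groups of n = 218 each: d_min = (z_{α/2} + z_β)·√(2/n).
z-sum = 1.960 + 0.842 = 2.802.
d_min = 2.802 × √(2/218) = 2.802 × 0.0958 = 0.268.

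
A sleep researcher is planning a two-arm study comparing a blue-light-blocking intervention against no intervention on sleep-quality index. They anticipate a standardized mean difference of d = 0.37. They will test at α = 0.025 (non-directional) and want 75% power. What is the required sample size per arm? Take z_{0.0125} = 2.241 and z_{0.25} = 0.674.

For two independent groups with equal n: n = 2·((z_{α/2} + z_β) / d)².
z_{α/2} + z_β = 2.241 + 0.674 = 2.915.
n = 2 × (2.915 / 0.37)² = 2 × 7.878² = 2 × 62.07 = 124.1.
Round up to the next whole participant.

n = 125 per group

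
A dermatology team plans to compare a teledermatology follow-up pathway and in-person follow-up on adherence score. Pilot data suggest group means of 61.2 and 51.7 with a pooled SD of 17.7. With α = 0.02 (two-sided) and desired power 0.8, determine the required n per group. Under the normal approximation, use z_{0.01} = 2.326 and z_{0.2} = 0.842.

n = 70 per group

Cohen's d = |M₁ − M₂| / SD_pooled = |61.2 − 51.7| / 17.7 = 9.5 / 17.7 = 0.537.
For two independent groups with equal n: n = 2·((z_{α/2} + z_β) / d)².
z_{α/2} + z_β = 2.326 + 0.842 = 3.168.
n = 2 × (3.168 / 0.537)² = 2 × 5.899² = 2 × 34.80 = 69.6.
Round up to the next whole participant.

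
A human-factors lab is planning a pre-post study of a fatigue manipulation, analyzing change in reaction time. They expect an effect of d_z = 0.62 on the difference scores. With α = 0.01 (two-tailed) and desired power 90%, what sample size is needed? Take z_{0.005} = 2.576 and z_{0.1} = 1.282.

n = 39 pairs

For a paired (one-sample on differences) test: n = ((z_{α/2} + z_β) / d)².
z_{α/2} + z_β = 2.576 + 1.282 = 3.858.
n = (3.858 / 0.62)² = 6.223² = 38.72.
Round up.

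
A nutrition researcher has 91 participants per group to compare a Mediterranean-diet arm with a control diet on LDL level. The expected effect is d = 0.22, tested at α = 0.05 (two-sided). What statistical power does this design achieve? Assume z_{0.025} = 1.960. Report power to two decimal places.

power ≈ 0.32

For two equal groups, power = Φ(d·√(n/2) − z_{α/2}).
d·√(n/2) = 0.22 × √(91/2) = 0.22 × 6.745 = 1.484.
z_β = 1.484 − 1.960 = -0.476.
Power = Φ(-0.476) = 0.317.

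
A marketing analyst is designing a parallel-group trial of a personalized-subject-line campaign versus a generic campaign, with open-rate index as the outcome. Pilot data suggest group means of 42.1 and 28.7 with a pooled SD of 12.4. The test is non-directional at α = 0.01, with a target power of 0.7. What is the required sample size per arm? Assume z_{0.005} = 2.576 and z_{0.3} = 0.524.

Cohen's d = |M₁ − M₂| / SD_pooled = |42.1 − 28.7| / 12.4 = 13.4 / 12.4 = 1.081.
For two independent groups with equal n: n = 2·((z_{α/2} + z_β) / d)².
z_{α/2} + z_β = 2.576 + 0.524 = 3.100.
n = 2 × (3.100 / 1.081)² = 2 × 2.868² = 2 × 8.22 = 16.4.
Round up to the next whole participant.

n = 17 per group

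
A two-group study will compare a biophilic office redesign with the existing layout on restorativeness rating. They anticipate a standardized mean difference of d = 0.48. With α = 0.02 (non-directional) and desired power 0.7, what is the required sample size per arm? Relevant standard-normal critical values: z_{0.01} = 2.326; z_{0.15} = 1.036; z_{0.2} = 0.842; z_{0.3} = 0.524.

For two independent groups with equal n: n = 2·((z_{α/2} + z_β) / d)².
z_{α/2} + z_β = 2.326 + 0.524 = 2.850.
n = 2 × (2.850 / 0.48)² = 2 × 5.938² = 2 × 35.25 = 70.5.
Round up to the next whole participant.

n = 71 per group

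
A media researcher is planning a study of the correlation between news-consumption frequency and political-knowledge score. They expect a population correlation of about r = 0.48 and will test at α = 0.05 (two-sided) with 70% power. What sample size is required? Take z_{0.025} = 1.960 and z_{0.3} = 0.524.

n = 26

Fisher's z: C = ½·ln((1+r)/(1−r)) = ½·ln(2.8462) = 0.5230.
n = ((z_{α/2} + z_β)/C)² + 3.
(1.960 + 0.524) / 0.5230 = 2.484 / 0.5230 = 4.750.
n = 4.750² + 3 = 22.56 + 3 = 25.6.
Round up.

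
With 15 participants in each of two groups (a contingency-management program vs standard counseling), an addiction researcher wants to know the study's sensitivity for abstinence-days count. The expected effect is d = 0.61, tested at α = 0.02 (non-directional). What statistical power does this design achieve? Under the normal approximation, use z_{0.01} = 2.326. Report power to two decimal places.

For two equal groups, power = Φ(d·√(n/2) − z_{α/2}).
d·√(n/2) = 0.61 × √(15/2) = 0.61 × 2.739 = 1.671.
z_β = 1.671 − 2.326 = -0.655.
Power = Φ(-0.655) = 0.256.

power ≈ 0.26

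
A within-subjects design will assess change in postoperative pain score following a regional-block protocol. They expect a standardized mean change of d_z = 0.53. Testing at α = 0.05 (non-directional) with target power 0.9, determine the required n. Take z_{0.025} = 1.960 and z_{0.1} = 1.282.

n = 38 pairs

For a paired (one-sample on differences) test: n = ((z_{α/2} + z_β) / d)².
z_{α/2} + z_β = 1.960 + 1.282 = 3.242.
n = (3.242 / 0.53)² = 6.117² = 37.42.
Round up.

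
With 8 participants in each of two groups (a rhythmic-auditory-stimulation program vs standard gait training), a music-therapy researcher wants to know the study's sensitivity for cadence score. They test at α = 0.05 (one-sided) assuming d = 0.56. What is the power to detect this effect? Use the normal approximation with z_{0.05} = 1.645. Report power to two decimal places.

For two equal groups, power = Φ(d·√(n/2) − z_{α}).
d·√(n/2) = 0.56 × √(8/2) = 0.56 × 2.000 = 1.120.
z_β = 1.120 − 1.645 = -0.525.
Power = Φ(-0.525) = 0.300.

power ≈ 0.30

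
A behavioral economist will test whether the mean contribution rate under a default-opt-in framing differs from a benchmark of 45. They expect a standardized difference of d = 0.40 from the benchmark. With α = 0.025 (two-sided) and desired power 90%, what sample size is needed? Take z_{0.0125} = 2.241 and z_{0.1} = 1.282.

For a one-sample test: n = ((z_{α/2} + z_β) / d)².
z_{α/2} + z_β = 2.241 + 1.282 = 3.523.
n = (3.523 / 0.40)² = 8.807² = 77.57.
Round up.

n = 78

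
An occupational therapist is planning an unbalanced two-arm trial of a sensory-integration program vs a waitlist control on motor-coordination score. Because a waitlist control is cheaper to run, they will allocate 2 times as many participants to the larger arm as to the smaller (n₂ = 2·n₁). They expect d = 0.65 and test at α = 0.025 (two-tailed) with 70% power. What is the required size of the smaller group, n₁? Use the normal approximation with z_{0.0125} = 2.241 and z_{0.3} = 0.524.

n₁ = 28

With allocation ratio k = n₂/n₁ = 2, Var(x̄₁−x̄₂) = σ²(1/n₁ + 1/(k·n₁)) = σ²·(k+1)/(k·n₁).
So n₁ = (1 + 1/k)·((z_{α/2} + z_β)/d)² = 1.500 × (2.765/0.65)².
n₁ = 1.500 × 18.10 = 27.1.
Round up: n₁ = 28, giving n₂ = 2 × 28 = 56.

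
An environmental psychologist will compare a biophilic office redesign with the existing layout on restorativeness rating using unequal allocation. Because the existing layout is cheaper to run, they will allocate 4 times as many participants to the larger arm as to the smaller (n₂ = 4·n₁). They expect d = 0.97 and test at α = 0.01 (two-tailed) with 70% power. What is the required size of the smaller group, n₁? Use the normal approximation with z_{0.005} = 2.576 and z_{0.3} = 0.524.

n₁ = 13

With allocation ratio k = n₂/n₁ = 4, Var(x̄₁−x̄₂) = σ²(1/n₁ + 1/(k·n₁)) = σ²·(k+1)/(k·n₁).
So n₁ = (1 + 1/k)·((z_{α/2} + z_β)/d)² = 1.250 × (3.100/0.97)².
n₁ = 1.250 × 10.21 = 12.8.
Round up: n₁ = 13, giving n₂ = 4 × 13 = 52.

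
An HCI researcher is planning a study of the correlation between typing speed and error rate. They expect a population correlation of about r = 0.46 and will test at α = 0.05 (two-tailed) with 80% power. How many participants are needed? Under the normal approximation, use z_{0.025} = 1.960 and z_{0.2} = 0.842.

Fisher's z: C = ½·ln((1+r)/(1−r)) = ½·ln(2.7037) = 0.4973.
n = ((z_{α/2} + z_β)/C)² + 3.
(1.960 + 0.842) / 0.4973 = 2.802 / 0.4973 = 5.634.
n = 5.634² + 3 = 31.75 + 3 = 34.7.
Round up.

n = 35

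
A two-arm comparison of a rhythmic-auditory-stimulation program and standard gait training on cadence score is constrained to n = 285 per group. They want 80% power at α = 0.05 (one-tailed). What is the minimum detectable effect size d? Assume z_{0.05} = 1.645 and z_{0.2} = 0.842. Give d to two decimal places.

For two independent groups of n = 285 each: d_min = (z_{α} + z_β)·√(2/n).
z-sum = 1.645 + 0.842 = 2.487.
d_min = 2.487 × √(2/285) = 2.487 × 0.0838 = 0.208.

d_min ≈ 0.21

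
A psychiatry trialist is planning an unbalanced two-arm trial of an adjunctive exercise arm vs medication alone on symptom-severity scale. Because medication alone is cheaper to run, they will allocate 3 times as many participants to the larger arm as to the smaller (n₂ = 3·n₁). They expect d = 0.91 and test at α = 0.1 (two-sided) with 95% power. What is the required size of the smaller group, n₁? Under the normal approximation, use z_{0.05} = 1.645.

With allocation ratio k = n₂/n₁ = 3, Var(x̄₁−x̄₂) = σ²(1/n₁ + 1/(k·n₁)) = σ²·(k+1)/(k·n₁).
So n₁ = (1 + 1/k)·((z_{α/2} + z_β)/d)² = 1.333 × (3.290/0.91)².
n₁ = 1.333 × 13.07 = 17.4.
Round up: n₁ = 18, giving n₂ = 3 × 18 = 54.

n₁ = 18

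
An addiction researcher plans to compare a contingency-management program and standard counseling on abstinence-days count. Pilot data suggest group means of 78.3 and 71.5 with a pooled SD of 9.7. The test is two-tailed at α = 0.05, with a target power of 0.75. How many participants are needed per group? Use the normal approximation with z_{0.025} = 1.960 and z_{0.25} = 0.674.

Cohen's d = |M₁ − M₂| / SD_pooled = |78.3 − 71.5| / 9.7 = 6.8 / 9.7 = 0.701.
For two independent groups with equal n: n = 2·((z_{α/2} + z_β) / d)².
z_{α/2} + z_β = 1.960 + 0.674 = 2.634.
n = 2 × (2.634 / 0.701)² = 2 × 3.757² = 2 × 14.12 = 28.2.
Round up to the next whole participant.

n = 29 per group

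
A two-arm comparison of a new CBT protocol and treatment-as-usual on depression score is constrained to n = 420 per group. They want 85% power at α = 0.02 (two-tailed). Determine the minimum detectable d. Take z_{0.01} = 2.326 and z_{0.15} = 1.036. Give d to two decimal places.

For two independent groups of n = 420 each: d_min = (z_{α/2} + z_β)·√(2/n).
z-sum = 2.326 + 1.036 = 3.362.
d_min = 3.362 × √(2/420) = 3.362 × 0.0690 = 0.232.

d_min ≈ 0.23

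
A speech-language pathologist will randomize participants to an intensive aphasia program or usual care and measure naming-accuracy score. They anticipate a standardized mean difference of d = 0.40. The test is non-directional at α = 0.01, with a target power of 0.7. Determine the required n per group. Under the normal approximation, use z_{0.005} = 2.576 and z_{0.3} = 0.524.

n = 121 per group

For two independent groups with equal n: n = 2·((z_{α/2} + z_β) / d)².
z_{α/2} + z_β = 2.576 + 0.524 = 3.100.
n = 2 × (3.100 / 0.40)² = 2 × 7.750² = 2 × 60.06 = 120.1.
Round up to the next whole participant.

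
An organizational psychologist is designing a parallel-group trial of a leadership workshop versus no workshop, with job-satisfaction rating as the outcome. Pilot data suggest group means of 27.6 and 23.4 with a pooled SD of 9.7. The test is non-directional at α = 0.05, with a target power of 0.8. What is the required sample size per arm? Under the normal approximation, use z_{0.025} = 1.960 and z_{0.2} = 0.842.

n = 84 per group

Cohen's d = |M₁ − M₂| / SD_pooled = |27.6 − 23.4| / 9.7 = 4.2 / 9.7 = 0.433.
For two independent groups with equal n: n = 2·((z_{α/2} + z_β) / d)².
z_{α/2} + z_β = 1.960 + 0.842 = 2.802.
n = 2 × (2.802 / 0.433)² = 2 × 6.471² = 2 × 41.88 = 83.8.
Round up to the next whole participant.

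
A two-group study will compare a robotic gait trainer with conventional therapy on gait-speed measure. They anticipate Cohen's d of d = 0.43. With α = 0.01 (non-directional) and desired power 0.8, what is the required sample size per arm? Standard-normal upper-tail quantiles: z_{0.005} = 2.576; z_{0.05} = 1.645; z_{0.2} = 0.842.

n = 127 per group

For two independent groups with equal n: n = 2·((z_{α/2} + z_β) / d)².
z_{α/2} + z_β = 2.576 + 0.842 = 3.418.
n = 2 × (3.418 / 0.43)² = 2 × 7.949² = 2 × 63.18 = 126.4.
Round up to the next whole participant.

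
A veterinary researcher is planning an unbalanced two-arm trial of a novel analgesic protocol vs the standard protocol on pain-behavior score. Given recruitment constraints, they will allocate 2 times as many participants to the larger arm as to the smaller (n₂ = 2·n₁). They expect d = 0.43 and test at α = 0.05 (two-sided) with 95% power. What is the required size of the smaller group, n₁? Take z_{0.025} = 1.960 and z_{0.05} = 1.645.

With allocation ratio k = n₂/n₁ = 2, Var(x̄₁−x̄₂) = σ²(1/n₁ + 1/(k·n₁)) = σ²·(k+1)/(k·n₁).
So n₁ = (1 + 1/k)·((z_{α/2} + z_β)/d)² = 1.500 × (3.605/0.43)².
n₁ = 1.500 × 70.29 = 105.4.
Round up: n₁ = 106, giving n₂ = 2 × 106 = 212.

n₁ = 106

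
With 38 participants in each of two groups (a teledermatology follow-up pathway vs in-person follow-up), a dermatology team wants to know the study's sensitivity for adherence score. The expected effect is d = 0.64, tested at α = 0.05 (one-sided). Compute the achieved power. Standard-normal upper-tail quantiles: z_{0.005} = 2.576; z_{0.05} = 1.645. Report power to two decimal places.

For two equal groups, power = Φ(d·√(n/2) − z_{α}).
d·√(n/2) = 0.64 × √(38/2) = 0.64 × 4.359 = 2.790.
z_β = 2.790 − 1.645 = 1.145.
Power = Φ(1.145) = 0.874.

power ≈ 0.87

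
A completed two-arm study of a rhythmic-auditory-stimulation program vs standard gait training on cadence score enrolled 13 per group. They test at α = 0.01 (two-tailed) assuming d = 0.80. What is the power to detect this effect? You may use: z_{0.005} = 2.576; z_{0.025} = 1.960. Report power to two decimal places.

For two equal groups, power = Φ(d·√(n/2) − z_{α/2}).
d·√(n/2) = 0.80 × √(13/2) = 0.80 × 2.550 = 2.040.
z_β = 2.040 − 2.576 = -0.536.
Power = Φ(-0.536) = 0.296.

power ≈ 0.30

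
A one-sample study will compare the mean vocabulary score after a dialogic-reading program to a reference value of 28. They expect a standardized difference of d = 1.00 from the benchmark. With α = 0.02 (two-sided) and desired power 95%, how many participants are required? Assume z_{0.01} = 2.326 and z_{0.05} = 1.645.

n = 16

For a one-sample test: n = ((z_{α/2} + z_β) / d)².
z_{α/2} + z_β = 2.326 + 1.645 = 3.971.
n = (3.971 / 1.00)² = 3.971² = 15.77.
Round up.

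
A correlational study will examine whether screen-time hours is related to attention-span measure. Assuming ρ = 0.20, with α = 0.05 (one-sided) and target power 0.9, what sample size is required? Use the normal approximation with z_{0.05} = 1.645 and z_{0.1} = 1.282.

n = 212

Fisher's z: C = ½·ln((1+r)/(1−r)) = ½·ln(1.5000) = 0.2027.
n = ((z_{α} + z_β)/C)² + 3.
(1.645 + 1.282) / 0.2027 = 2.927 / 0.2027 = 14.440.
n = 14.440² + 3 = 208.52 + 3 = 211.5.
Round up.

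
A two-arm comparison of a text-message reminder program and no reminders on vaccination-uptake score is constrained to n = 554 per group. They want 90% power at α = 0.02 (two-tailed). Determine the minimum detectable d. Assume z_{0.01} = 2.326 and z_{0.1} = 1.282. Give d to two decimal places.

d_min ≈ 0.22

For two independent groups of n = 554 each: d_min = (z_{α/2} + z_β)·√(2/n).
z-sum = 2.326 + 1.282 = 3.608.
d_min = 3.608 × √(2/554) = 3.608 × 0.0601 = 0.217.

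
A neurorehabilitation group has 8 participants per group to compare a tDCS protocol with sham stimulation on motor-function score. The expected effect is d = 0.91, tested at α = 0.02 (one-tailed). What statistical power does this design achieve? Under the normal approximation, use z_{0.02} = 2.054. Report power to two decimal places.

For two equal groups, power = Φ(d·√(n/2) − z_{α}).
d·√(n/2) = 0.91 × √(8/2) = 0.91 × 2.000 = 1.820.
z_β = 1.820 − 2.054 = -0.234.
Power = Φ(-0.234) = 0.407.

power ≈ 0.41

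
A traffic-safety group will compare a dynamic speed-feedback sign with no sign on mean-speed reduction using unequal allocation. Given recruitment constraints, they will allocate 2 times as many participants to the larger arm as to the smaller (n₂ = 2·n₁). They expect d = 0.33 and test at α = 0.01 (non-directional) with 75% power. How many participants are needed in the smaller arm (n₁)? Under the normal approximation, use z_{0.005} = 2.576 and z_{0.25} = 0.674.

With allocation ratio k = n₂/n₁ = 2, Var(x̄₁−x̄₂) = σ²(1/n₁ + 1/(k·n₁)) = σ²·(k+1)/(k·n₁).
So n₁ = (1 + 1/k)·((z_{α/2} + z_β)/d)² = 1.500 × (3.250/0.33)².
n₁ = 1.500 × 96.99 = 145.5.
Round up: n₁ = 146, giving n₂ = 2 × 146 = 292.

n₁ = 146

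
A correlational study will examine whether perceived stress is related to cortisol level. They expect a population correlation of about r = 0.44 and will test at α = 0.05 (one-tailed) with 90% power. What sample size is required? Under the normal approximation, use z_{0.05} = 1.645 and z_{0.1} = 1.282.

Fisher's z: C = ½·ln((1+r)/(1−r)) = ½·ln(2.5714) = 0.4722.
n = ((z_{α} + z_β)/C)² + 3.
(1.645 + 1.282) / 0.4722 = 2.927 / 0.4722 = 6.199.
n = 6.199² + 3 = 38.42 + 3 = 41.4.
Round up.

n = 42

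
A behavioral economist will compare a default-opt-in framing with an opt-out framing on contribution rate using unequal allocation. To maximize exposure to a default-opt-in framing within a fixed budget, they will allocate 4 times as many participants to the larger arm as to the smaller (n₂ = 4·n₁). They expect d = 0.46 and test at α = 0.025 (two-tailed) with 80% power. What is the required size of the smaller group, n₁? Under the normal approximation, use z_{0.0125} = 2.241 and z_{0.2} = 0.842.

n₁ = 57

With allocation ratio k = n₂/n₁ = 4, Var(x̄₁−x̄₂) = σ²(1/n₁ + 1/(k·n₁)) = σ²·(k+1)/(k·n₁).
So n₁ = (1 + 1/k)·((z_{α/2} + z_β)/d)² = 1.250 × (3.083/0.46)².
n₁ = 1.250 × 44.92 = 56.1.
Round up: n₁ = 57, giving n₂ = 4 × 57 = 228.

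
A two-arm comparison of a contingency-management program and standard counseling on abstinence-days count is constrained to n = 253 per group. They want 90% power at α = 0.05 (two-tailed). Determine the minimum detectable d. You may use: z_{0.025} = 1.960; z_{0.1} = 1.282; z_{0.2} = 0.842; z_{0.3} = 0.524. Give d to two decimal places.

d_min ≈ 0.29

For two independent groups of n = 253 each: d_min = (z_{α/2} + z_β)·√(2/n).
z-sum = 1.960 + 1.282 = 3.242.
d_min = 3.242 × √(2/253) = 3.242 × 0.0889 = 0.288.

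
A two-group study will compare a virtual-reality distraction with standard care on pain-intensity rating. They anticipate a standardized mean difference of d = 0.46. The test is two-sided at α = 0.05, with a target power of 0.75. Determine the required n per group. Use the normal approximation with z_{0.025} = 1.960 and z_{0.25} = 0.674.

For two independent groups with equal n: n = 2·((z_{α/2} + z_β) / d)².
z_{α/2} + z_β = 1.960 + 0.674 = 2.634.
n = 2 × (2.634 / 0.46)² = 2 × 5.726² = 2 × 32.79 = 65.6.
Round up to the next whole participant.

n = 66 per group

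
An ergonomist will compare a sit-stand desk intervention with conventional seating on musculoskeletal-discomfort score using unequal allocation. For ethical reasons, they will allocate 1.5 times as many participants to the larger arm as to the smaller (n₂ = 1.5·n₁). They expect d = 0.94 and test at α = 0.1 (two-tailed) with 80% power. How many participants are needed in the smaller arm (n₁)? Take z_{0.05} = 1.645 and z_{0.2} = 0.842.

With allocation ratio k = n₂/n₁ = 1.5, Var(x̄₁−x̄₂) = σ²(1/n₁ + 1/(k·n₁)) = σ²·(k+1)/(k·n₁).
So n₁ = (1 + 1/k)·((z_{α/2} + z_β)/d)² = 1.667 × (2.487/0.94)².
n₁ = 1.667 × 7.00 = 11.7.
Round up: n₁ = 12, giving n₂ = 1.5 × 12 = 18.

n₁ = 12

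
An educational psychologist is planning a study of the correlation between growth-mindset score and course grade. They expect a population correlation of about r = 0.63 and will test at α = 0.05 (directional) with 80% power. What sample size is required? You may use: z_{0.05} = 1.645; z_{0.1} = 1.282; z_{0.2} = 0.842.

Fisher's z: C = ½·ln((1+r)/(1−r)) = ½·ln(4.4054) = 0.7414.
n = ((z_{α} + z_β)/C)² + 3.
(1.645 + 0.842) / 0.7414 = 2.487 / 0.7414 = 3.354.
n = 3.354² + 3 = 11.25 + 3 = 14.3.
Round up.

n = 15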